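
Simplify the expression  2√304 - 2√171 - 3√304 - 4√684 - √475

-39*√19

2√304 = 8*√19; 2√171 = 6*√19; 3√304 = 12*√19; 4√684 = 24*√19; √475 = 5*√19
Combine: (8 - 6 - 12 - 24 - 5)·√19 = -39*√19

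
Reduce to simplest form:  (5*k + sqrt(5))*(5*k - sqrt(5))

Difference of squares with P = 5*k, Q = sqrt(5).

25*k^2 - 5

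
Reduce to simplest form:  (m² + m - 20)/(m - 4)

Factor: m² + m - 20 = (m - 4)·(m + 5)
Cancel the common factor (m - 4).

m + 5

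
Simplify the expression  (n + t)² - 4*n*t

Expand the square and combine the 4*n*t term.

(n - t)²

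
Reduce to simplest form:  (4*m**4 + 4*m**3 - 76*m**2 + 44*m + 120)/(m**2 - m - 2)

Factor: 4*m**4 + 4*m**3 - 76*m**2 + 44*m + 120 = 4*(m + 1)*(m - 3)*(m + 5)*(m - 2);  m**2 - m - 2 = (m + 1)*(m - 2)
Cancel the common factors (m - 2), (m + 1).

4*m**2 + 8*m - 60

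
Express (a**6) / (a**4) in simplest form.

a**2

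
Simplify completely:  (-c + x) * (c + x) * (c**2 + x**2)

-c**4 + x**4

Telescope via difference of squares: (x+c)(x-c) = -c**2 + x**2, then repeat with the next factor.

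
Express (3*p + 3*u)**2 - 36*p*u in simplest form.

Expand the square and combine the 36*p*u term.

9*(p - u)**2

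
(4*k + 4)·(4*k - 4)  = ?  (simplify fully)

16*k² - 16

(4*k)^2 - (4)^2 = 16*k² - 16.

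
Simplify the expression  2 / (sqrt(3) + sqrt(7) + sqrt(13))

(-4*sqrt(273) - 6*sqrt(13) + 18*sqrt(7) + 34*sqrt(3))/75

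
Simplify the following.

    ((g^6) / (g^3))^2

g^6

Inside the bracket: g^3
Raise to the power 2: g^6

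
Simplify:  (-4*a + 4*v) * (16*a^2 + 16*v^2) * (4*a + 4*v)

((4*v)+(4*a))((4*v)-(4*a)) = -16*a^2 + 16*v^2; continue pairing.

-256*a^4 + 256*v^4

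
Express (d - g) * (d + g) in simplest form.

Telescope via difference of squares: (d+g)(d-g) = d^2 - g^2.

d^2 - g^2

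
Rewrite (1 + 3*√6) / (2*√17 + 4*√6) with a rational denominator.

(-3*√102 - √17 + 2*√6 + 36)/14

Multiply numerator and denominator by -2*√17 + 4*√6.
Denominator becomes 28; numerator becomes -6*√102 - 2*√17 + 4*√6 + 72.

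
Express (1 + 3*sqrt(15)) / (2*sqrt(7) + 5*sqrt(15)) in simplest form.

Multiply numerator and denominator by -2*sqrt(7) + 5*sqrt(15).
Denominator becomes 347; numerator becomes -6*sqrt(105) - 2*sqrt(7) + 5*sqrt(15) + 225.

(-6*sqrt(105) - 2*sqrt(7) + 5*sqrt(15) + 225)/347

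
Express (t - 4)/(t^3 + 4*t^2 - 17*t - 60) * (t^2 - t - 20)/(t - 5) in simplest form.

Factor: t^3 + 4*t^2 - 17*t - 60 = (t + 5)*(t - 4)*(t + 3);  t^2 - t - 20 = (t + 4)*(t - 5)
Cancel the common factors (t - 4), (t - 5).

(t + 4)/(t^2 + 8*t + 15)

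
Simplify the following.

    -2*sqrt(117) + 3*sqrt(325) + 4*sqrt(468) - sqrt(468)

27*sqrt(13)

2*sqrt(117) = 6*sqrt(13); 3*sqrt(325) = 15*sqrt(13); 4*sqrt(468) = 24*sqrt(13); sqrt(468) = 6*sqrt(13)
Combine: (-6 + 15 + 24 - 6)·sqrt(13) = 27*sqrt(13)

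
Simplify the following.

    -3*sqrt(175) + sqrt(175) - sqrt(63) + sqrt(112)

3*sqrt(175) = 15*sqrt(7); sqrt(175) = 5*sqrt(7); sqrt(63) = 3*sqrt(7); sqrt(112) = 4*sqrt(7)
Combine: (-15 + 5 - 3 + 4)·sqrt(7) = -9*sqrt(7)

-9*sqrt(7)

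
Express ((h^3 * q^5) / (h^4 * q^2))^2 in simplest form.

q^6/h^2

Inside the bracket: (h^-1) * q^3
Raise to the power 2: (h^-2) * q^6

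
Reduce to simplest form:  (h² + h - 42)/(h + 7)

h - 6

Factor: h² + h - 42 = (h - 6)·(h + 7)
Cancel the common factor (h + 7).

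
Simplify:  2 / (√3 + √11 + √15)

(-12*√55 - 2*√15 + 14*√11 + 46*√3)/131

Group as (√11 + √15) + √3; multiply by (√11 + √15) - √3, then rationalise the remaining surd.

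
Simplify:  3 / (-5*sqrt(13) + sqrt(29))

(-15*sqrt(13) - 3*sqrt(29))/296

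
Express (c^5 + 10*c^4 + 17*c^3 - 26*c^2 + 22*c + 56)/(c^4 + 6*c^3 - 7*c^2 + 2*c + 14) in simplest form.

Factor: c^5 + 10*c^4 + 17*c^3 - 26*c^2 + 22*c + 56 = (c + 1)*(c^2 - 2*c + 2)*(c + 7)*(c + 4);  c^4 + 6*c^3 - 7*c^2 + 2*c + 14 = (c + 1)*(c^2 - 2*c + 2)*(c + 7)
Cancel the common factors (c^2 - 2*c + 2), (c + 7), (c + 1).

c + 4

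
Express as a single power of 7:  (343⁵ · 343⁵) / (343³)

7^21

343⁵ = 7^15; 343⁵ = 7^15; 343³ = 7^9
Combine exponents: 7^21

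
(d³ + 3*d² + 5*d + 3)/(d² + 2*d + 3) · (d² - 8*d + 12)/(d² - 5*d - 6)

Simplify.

Factor: d³ + 3*d² + 5*d + 3 = (d² + 2*d + 3)·(d + 1);  d² - 8*d + 12 = (d - 2)·(d - 6);  d² - 5*d - 6 = (d + 1)·(d - 6)
Cancel the common factors (d² + 2*d + 3), (d + 1), (d - 6).

d - 2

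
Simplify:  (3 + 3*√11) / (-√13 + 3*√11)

(3*√13 + 9*√11 + 3*√143 + 99)/86

Multiply numerator and denominator by √13 + 3*√11.
Denominator becomes 86; numerator becomes 3*√13 + 9*√11 + 3*√143 + 99.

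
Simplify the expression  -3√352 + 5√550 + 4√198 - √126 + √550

3√352 = 12*√22; 5√550 = 25*√22; 4√198 = 12*√22; √126 = 3*√14; √550 = 5*√22

-3*√14 + 30*√22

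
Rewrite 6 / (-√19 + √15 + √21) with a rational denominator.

Group as (√15 + √21) - √19; multiply by (√15 + √21) + √19, then rationalise the remaining surd.

(-102*√19 + 78*√21 + 150*√15 + 36*√665)/971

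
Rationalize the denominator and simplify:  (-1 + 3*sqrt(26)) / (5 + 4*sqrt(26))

(-19*sqrt(26) + 317)/391

Multiply numerator and denominator by -4*sqrt(26) + 5.
Denominator becomes -391; numerator becomes -317 + 19*sqrt(26).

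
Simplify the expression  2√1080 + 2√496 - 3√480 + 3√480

8*√31 + 12*√30

2√1080 = 12*√30; 2√496 = 8*√31; 3√480 = 12*√30; 3√480 = 12*√30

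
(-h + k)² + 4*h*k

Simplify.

(h + k)²

Expand the square and combine the 4*h*k term.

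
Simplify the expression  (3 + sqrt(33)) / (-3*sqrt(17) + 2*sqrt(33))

Multiply numerator and denominator by 2*sqrt(33) + 3*sqrt(17).
Denominator becomes -21; numerator becomes 6*sqrt(33) + 9*sqrt(17) + 66 + 3*sqrt(561).

(-sqrt(561) - 22 - 3*sqrt(17) - 2*sqrt(33))/7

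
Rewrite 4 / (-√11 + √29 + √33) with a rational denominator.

Group as (√29 + √33) - √11; multiply by (√29 + √33) + √11, then rationalise the remaining surd.

(-204*√11 + 28*√33 + 60*√29 + 88*√87)/1227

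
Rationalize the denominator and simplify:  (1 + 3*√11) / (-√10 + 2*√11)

(√10 + 2*√11 + 3*√110 + 66)/34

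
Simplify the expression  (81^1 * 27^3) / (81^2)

81^1 = 3^4; 27^3 = 3^9; 81^2 = 3^8
Combine exponents: 3^5

3^5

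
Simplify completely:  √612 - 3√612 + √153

√612 = 6*√17; 3√612 = 18*√17; √153 = 3*√17
Combine: (6 - 18 + 3)·√17 = -9*√17

-9*√17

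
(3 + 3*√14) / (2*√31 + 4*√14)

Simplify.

Multiply numerator and denominator by -2*√31 + 4*√14.
Denominator becomes 100; numerator becomes -6*√434 - 6*√31 + 12*√14 + 168.

(-3*√434 - 3*√31 + 6*√14 + 84)/50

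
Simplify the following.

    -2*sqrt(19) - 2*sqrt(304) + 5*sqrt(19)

2*sqrt(19) = 2*sqrt(19); 2*sqrt(304) = 8*sqrt(19); 5*sqrt(19) = 5*sqrt(19)
Combine: (-2 - 8 + 5)·sqrt(19) = -5*sqrt(19)

-5*sqrt(19)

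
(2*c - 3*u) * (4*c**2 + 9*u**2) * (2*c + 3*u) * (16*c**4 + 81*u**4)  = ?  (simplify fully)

256*c**8 - 6561*u**8

Telescope via difference of squares: ((2*c)+(3*u))((2*c)-(3*u)) = 4*c**2 - 9*u**2, then repeat with the next factor.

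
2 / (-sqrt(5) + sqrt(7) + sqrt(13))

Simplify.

Group as (sqrt(7) + sqrt(13)) - sqrt(5); multiply by (sqrt(7) + sqrt(13)) + sqrt(5), then rationalise the remaining surd.

(-30*sqrt(5) - 2*sqrt(13) + 22*sqrt(7) + 4*sqrt(455))/139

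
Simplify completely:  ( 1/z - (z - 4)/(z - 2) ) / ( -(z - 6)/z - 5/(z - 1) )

(z³ - 6*z² + 7*z - 2)/(z³ - 4*z² + 10*z - 12)

Numerator: 1/z - (z - 4)/(z - 2) = (-z² + 5*z - 2)/(z² - 2*z)
Denominator: -(z - 6)/z - 5/(z - 1) = (-z² + 2*z - 6)/(z² - z)
Divide: ((-z² + 5*z - 2)/(z² - 2*z)) · ((z² - z)/(-z² + 2*z - 6)) = (z³ - 6*z² + 7*z - 2)/(z³ - 4*z² + 10*z - 12)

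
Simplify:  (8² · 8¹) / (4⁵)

8² = 2^6; 8¹ = 2^3; 4⁵ = 2^10
Combine exponents: 2^(-1)

2^(-1)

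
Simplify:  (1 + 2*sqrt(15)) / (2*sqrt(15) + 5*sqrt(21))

Multiply numerator and denominator by -5*sqrt(21) + 2*sqrt(15).
Denominator becomes -465; numerator becomes -30*sqrt(35) - 5*sqrt(21) + 2*sqrt(15) + 60.

(-60 - 2*sqrt(15) + 5*sqrt(21) + 30*sqrt(35))/465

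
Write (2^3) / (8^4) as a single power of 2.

2^(-9)

2^3 = 2^3; 8^4 = 2^12
Combine exponents: 2^(-9)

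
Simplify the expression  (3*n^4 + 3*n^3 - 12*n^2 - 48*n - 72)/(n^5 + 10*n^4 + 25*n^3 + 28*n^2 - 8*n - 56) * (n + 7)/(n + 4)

(3*n - 9)/(n^2 + 3*n - 4)

Factor: 3*n^4 + 3*n^3 - 12*n^2 - 48*n - 72 = 3*(n - 3)*(n + 2)*(n^2 + 2*n + 4);  n^5 + 10*n^4 + 25*n^3 + 28*n^2 - 8*n - 56 = (n + 2)*(n + 7)*(n^2 + 2*n + 4)*(n - 1)
Cancel the common factors (n^2 + 2*n + 4), (n + 2), (n + 7).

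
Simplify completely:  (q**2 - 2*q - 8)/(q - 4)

Factor: q**2 - 2*q - 8 = (q - 4)*(q + 2)
Cancel the common factor (q - 4).

q + 2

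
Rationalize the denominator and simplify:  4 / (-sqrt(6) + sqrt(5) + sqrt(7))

Group as (sqrt(5) + sqrt(7)) - sqrt(6); multiply by (sqrt(5) + sqrt(7)) + sqrt(6), then rationalise the remaining surd.

(-3*sqrt(6) + 2*sqrt(7) + 4*sqrt(5) + sqrt(210))/13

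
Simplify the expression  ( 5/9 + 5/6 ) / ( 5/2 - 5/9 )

5/7

Numerator: 5/9 + 5/6 = 25/18
Denominator: 5/2 - 5/9 = 35/18
Divide: (25/18) · (18/35) = 5/7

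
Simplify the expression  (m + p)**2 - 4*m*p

(m - p)**2

Expand the square and combine the 4*m*p term.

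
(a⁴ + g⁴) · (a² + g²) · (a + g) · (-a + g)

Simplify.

-a⁸ + g⁸

(g+a)(g-a) = -a² + g²; continue pairing.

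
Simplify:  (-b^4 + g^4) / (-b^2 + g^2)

b^2 + g^2

Difference of fourth powers: factor out (-b^2 + g^2).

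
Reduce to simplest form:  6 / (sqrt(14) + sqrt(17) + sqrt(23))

(-sqrt(5474) + 4*sqrt(23) + 10*sqrt(17) + 13*sqrt(14))/74

Group as (sqrt(14) + sqrt(17)) + sqrt(23); multiply by (sqrt(14) + sqrt(17)) - sqrt(23), then rationalise the remaining surd.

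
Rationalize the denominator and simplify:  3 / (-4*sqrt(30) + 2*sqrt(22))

(-6*sqrt(30) - 3*sqrt(22))/196

Multiply numerator and denominator by 2*sqrt(22) + 4*sqrt(30).
Denominator becomes -392; numerator becomes 6*sqrt(22) + 12*sqrt(30).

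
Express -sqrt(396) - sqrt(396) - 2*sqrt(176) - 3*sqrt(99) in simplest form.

-29*sqrt(11)

sqrt(396) = 6*sqrt(11); sqrt(396) = 6*sqrt(11); 2*sqrt(176) = 8*sqrt(11); 3*sqrt(99) = 9*sqrt(11)
Combine: (-6 - 6 - 8 - 9)·sqrt(11) = -29*sqrt(11)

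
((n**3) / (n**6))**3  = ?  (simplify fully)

Inside the bracket: (n**-3)
Raise to the power 3: (n**-9)

n**(-9)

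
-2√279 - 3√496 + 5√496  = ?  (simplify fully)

2√279 = 6*√31; 3√496 = 12*√31; 5√496 = 20*√31
Combine: (-6 - 12 + 20)·√31 = 2*√31

2*√31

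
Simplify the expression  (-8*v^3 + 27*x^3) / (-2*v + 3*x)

Factor as (a-b)(a^2+ab+b^2) with a=(3*x), b=(2*v).

4*v^2 + 6*v*x + 9*x^2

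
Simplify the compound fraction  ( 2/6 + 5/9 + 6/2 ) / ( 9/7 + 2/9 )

49/19

Numerator: 2/6 + 5/9 + 6/2 = 35/9
Denominator: 9/7 + 2/9 = 95/63
Divide: (35/9) · (63/95) = 49/19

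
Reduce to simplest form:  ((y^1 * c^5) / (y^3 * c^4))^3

Inside the bracket: (y^-2) * c^1
Raise to the power 3: (y^-6) * c^3

c^3/y^6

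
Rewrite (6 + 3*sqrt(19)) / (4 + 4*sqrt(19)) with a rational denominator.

Multiply numerator and denominator by -4*sqrt(19) + 4.
Denominator becomes -288; numerator becomes -204 - 12*sqrt(19).

(sqrt(19) + 17)/24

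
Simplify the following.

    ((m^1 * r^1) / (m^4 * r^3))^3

Inside the bracket: (m^-3) * (r^-2)
Raise to the power 3: (m^-9) * (r^-6)

1/(m^9*r^6)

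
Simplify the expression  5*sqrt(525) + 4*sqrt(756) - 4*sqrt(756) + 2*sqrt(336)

33*sqrt(21)

5*sqrt(525) = 25*sqrt(21); 4*sqrt(756) = 24*sqrt(21); 4*sqrt(756) = 24*sqrt(21); 2*sqrt(336) = 8*sqrt(21)
Combine: (25 + 24 - 24 + 8)·sqrt(21) = 33*sqrt(21)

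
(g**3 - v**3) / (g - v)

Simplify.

g**2 + g*v + v**2

Factor as (a-b)(a**2+ab+b**2) with a=g, b=v.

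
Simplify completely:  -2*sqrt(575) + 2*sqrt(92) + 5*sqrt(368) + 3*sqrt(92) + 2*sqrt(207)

2*sqrt(575) = 10*sqrt(23); 2*sqrt(92) = 4*sqrt(23); 5*sqrt(368) = 20*sqrt(23); 3*sqrt(92) = 6*sqrt(23); 2*sqrt(207) = 6*sqrt(23)
Combine: (-10 + 4 + 20 + 6 + 6)·sqrt(23) = 26*sqrt(23)

26*sqrt(23)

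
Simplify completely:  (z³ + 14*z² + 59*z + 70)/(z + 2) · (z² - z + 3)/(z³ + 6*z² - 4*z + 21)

Factor: z³ + 14*z² + 59*z + 70 = (z + 7)·(z + 5)·(z + 2);  z³ + 6*z² - 4*z + 21 = (z² - z + 3)·(z + 7)
Cancel the common factors (z² - z + 3), (z + 2), (z + 7).

z + 5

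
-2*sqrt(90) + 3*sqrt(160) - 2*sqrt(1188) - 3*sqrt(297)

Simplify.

-21*sqrt(33) + 6*sqrt(10)

2*sqrt(90) = 6*sqrt(10); 3*sqrt(160) = 12*sqrt(10); 2*sqrt(1188) = 12*sqrt(33); 3*sqrt(297) = 9*sqrt(33)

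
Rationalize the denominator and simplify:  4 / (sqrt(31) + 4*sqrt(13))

Multiply numerator and denominator by -sqrt(31) + 4*sqrt(13).
Denominator becomes 177; numerator becomes -4*sqrt(31) + 16*sqrt(13).

(-4*sqrt(31) + 16*sqrt(13))/177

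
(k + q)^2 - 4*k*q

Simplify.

(k - q)^2

After expansion: k^2 - 2*k*q + q^2 — a perfect-square trinomial.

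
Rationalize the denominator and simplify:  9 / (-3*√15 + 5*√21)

(9*√15 + 15*√21)/130

Multiply numerator and denominator by 3*√15 + 5*√21.
Denominator becomes 390; numerator becomes 27*√15 + 45*√21.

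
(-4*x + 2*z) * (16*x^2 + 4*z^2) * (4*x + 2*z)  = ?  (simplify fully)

-256*x^4 + 16*z^4

Pair the conjugate factors: ((2*z)+(4*x))((2*z)-(4*x)) = -16*x^2 + 4*z^2, then repeat with the next factor.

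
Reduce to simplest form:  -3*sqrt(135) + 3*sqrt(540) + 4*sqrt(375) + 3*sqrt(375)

3*sqrt(135) = 9*sqrt(15); 3*sqrt(540) = 18*sqrt(15); 4*sqrt(375) = 20*sqrt(15); 3*sqrt(375) = 15*sqrt(15)
Combine: (-9 + 18 + 20 + 15)·sqrt(15) = 44*sqrt(15)

44*sqrt(15)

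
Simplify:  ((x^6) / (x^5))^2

Inside the bracket: x^1
Raise to the power 2: x^2

x^2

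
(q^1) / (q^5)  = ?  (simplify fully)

Quotient: (q^-4)

q^(-4)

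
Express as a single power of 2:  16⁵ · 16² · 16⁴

16⁵ = 2^20; 16² = 2^8; 16⁴ = 2^16
Combine exponents: 2^44

2^44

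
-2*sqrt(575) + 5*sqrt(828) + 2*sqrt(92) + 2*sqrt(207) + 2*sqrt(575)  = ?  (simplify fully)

40*sqrt(23)

2*sqrt(575) = 10*sqrt(23); 5*sqrt(828) = 30*sqrt(23); 2*sqrt(92) = 4*sqrt(23); 2*sqrt(207) = 6*sqrt(23); 2*sqrt(575) = 10*sqrt(23)
Combine: (-10 + 30 + 4 + 6 + 10)·sqrt(23) = 40*sqrt(23)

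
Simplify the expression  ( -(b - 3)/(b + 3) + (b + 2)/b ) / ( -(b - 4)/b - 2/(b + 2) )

(-8*b² - 22*b - 12)/(b³ + 3*b² - 8*b - 24)

Numerator: -(b - 3)/(b + 3) + (b + 2)/b = (8*b + 6)/(b² + 3*b)
Denominator: -(b - 4)/b - 2/(b + 2) = (-b² + 8)/(b² + 2*b)
Divide: ((8*b + 6)/(b² + 3*b)) · ((b² + 2*b)/(-b² + 8)) = (-8*b² - 22*b - 12)/(b³ + 3*b² - 8*b - 24)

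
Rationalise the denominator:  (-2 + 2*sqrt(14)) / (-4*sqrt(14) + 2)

(-27 + sqrt(14))/55

Multiply numerator and denominator by 2 + 4*sqrt(14).
Denominator becomes -220; numerator becomes -4*sqrt(14) + 108.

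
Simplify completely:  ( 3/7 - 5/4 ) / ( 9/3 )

Numerator: 3/7 - 5/4 = -23/28
Denominator: 9/3 = 3
Divide: (-23/28) · (1/3) = -23/84

-23/84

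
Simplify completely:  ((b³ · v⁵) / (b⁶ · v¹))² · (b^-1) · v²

v^10/b⁷

Inside the bracket: (b^-3) · v⁴
Raise to the power 2: (b^-6) · v⁸
Multiply by (b^-1) · v²: add exponents.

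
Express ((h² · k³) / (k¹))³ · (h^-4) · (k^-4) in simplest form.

h²*k²

Inside the bracket: h² · k²
Raise to the power 3: h⁶ · k⁶
Multiply by (h^-4) · (k^-4): add exponents.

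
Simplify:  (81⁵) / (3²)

81⁵ = 3^20; 3² = 3^2
Combine exponents: 3^18

3^18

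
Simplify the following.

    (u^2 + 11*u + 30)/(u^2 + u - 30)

(u + 5)/(u - 5)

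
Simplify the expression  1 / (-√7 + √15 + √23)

Group as (√15 + √23) - √7; multiply by (√15 + √23) + √7, then rationalise the remaining surd.

(-31*√7 - √23 + 15*√15 + 2*√2415)/419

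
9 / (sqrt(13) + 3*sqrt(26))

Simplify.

Multiply numerator and denominator by -3*sqrt(26) + sqrt(13).
Denominator becomes -221; numerator becomes -27*sqrt(26) + 9*sqrt(13).

(-9*sqrt(13) + 27*sqrt(26))/221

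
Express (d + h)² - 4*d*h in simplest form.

(d - h)²

Expanding gives d² - 2*d*h + h², a perfect square.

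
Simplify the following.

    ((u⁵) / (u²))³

Inside the bracket: u³
Raise to the power 3: u⁹

u⁹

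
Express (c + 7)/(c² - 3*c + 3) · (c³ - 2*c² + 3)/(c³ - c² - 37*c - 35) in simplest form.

Factor: c³ - 2*c² + 3 = (c + 1)·(c² - 3*c + 3);  c³ - c² - 37*c - 35 = (c - 7)·(c + 5)·(c + 1)
Cancel the common factors (c² - 3*c + 3), (c + 1).

(c + 7)/(c² - 2*c - 35)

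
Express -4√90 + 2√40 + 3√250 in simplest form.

7*√10

4√90 = 12*√10; 2√40 = 4*√10; 3√250 = 15*√10
Combine: (-12 + 4 + 15)·√10 = 7*√10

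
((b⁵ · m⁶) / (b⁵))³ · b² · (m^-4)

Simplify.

Inside the bracket: m⁶
Raise to the power 3: m^18
Multiply by b² · (m^-4): add exponents.

b²*m^14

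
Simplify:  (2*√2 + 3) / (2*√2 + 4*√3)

Multiply numerator and denominator by -4*√3 + 2*√2.
Denominator becomes -40; numerator becomes -12*√3 - 8*√6 + 8 + 6*√2.

(-3*√2 - 4 + 4*√6 + 6*√3)/20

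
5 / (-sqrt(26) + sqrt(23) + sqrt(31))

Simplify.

Group as (sqrt(23) + sqrt(31)) - sqrt(26); multiply by (sqrt(23) + sqrt(31)) + sqrt(26), then rationalise the remaining surd.

(-70*sqrt(26) + 45*sqrt(31) + 85*sqrt(23) + 5*sqrt(18538))/1034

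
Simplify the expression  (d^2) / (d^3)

1/d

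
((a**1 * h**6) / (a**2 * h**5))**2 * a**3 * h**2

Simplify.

a*h**4

Inside the bracket: (a**-1) * h**1
Raise to the power 2: (a**-2) * h**2
Multiply by a**3 * h**2: add exponents.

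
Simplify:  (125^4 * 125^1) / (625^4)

5^(-1)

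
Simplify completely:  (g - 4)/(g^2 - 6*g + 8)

Factor: g^2 - 6*g + 8 = (g - 4)*(g - 2)
Cancel the common factor (g - 4).

1/(g - 2)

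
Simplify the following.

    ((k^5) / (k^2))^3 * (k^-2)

k^7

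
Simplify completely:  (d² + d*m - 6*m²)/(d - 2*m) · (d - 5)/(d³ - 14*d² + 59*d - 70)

Factor: d² + d*m - 6*m² = (d - 2*m)·(d + 3*m);  d³ - 14*d² + 59*d - 70 = (d - 5)·(d - 2)·(d - 7)
Cancel the common factors (d - 5), (d - 2*m).

(d + 3*m)/(d² - 9*d + 14)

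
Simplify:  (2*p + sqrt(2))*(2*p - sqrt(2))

4*p**2 - 2

Difference of squares with P = 2*p, Q = sqrt(2).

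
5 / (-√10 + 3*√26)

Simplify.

Multiply numerator and denominator by √10 + 3*√26.
Denominator becomes 224; numerator becomes 5*√10 + 15*√26.

(5*√10 + 15*√26)/224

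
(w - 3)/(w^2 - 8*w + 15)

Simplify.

Factor: w^2 - 8*w + 15 = (w - 3)*(w - 5)
Cancel the common factor (w - 3).

1/(w - 5)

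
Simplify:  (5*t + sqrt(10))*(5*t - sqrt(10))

25*t^2 - 10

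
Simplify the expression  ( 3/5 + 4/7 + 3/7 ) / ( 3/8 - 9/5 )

-64/57

Numerator: 3/5 + 4/7 + 3/7 = 8/5
Denominator: 3/8 - 9/5 = -57/40
Divide: (8/5) · (-40/57) = -64/57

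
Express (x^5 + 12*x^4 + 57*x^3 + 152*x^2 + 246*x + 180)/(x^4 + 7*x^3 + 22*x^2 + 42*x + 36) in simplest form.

x + 5

Factor: x^5 + 12*x^4 + 57*x^3 + 152*x^2 + 246*x + 180 = (x + 3)*(x + 5)*(x + 2)*(x^2 + 2*x + 6);  x^4 + 7*x^3 + 22*x^2 + 42*x + 36 = (x^2 + 2*x + 6)*(x + 2)*(x + 3)
Cancel the common factors (x^2 + 2*x + 6), (x + 3), (x + 2).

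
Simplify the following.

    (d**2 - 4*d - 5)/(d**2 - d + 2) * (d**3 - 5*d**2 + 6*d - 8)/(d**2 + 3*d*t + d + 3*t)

(d**2 - 9*d + 20)/(d + 3*t)

Factor: d**2 - 4*d - 5 = (d + 1)*(d - 5);  d**3 - 5*d**2 + 6*d - 8 = (d - 4)*(d**2 - d + 2);  d**2 + 3*d*t + d + 3*t = (d + 3*t)*(d + 1)
Cancel the common factors (d**2 - d + 2), (d + 1).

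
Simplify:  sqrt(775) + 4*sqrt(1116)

sqrt(775) = 5*sqrt(31); 4*sqrt(1116) = 24*sqrt(31)
Combine: (5 + 24)·sqrt(31) = 29*sqrt(31)

29*sqrt(31)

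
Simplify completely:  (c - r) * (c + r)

c^2 - r^2

Pair the conjugate factors: (c+r)(c-r) = c^2 - r^2.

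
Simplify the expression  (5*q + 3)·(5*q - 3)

Product of conjugates: (P+Q)(P-Q) = P^2 - Q^2.

25*q² - 9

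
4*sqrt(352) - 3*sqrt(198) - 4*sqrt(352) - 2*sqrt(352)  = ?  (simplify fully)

4*sqrt(352) = 16*sqrt(22); 3*sqrt(198) = 9*sqrt(22); 4*sqrt(352) = 16*sqrt(22); 2*sqrt(352) = 8*sqrt(22)
Combine: (16 - 9 - 16 - 8)·sqrt(22) = -17*sqrt(22)

-17*sqrt(22)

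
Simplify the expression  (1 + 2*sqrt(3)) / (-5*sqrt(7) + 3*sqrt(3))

Multiply numerator and denominator by 3*sqrt(3) + 5*sqrt(7).
Denominator becomes -148; numerator becomes 3*sqrt(3) + 5*sqrt(7) + 18 + 10*sqrt(21).

(-10*sqrt(21) - 18 - 5*sqrt(7) - 3*sqrt(3))/148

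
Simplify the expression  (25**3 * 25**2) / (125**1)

25**3 = 5**6; 25**2 = 5**4; 125**1 = 5**3
Combine exponents: 5**7

5**7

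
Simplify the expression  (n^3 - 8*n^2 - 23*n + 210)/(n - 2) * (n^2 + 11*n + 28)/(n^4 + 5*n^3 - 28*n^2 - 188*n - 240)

(n^2 - 49)/(n^2 - 4)

Factor: n^3 - 8*n^2 - 23*n + 210 = (n - 6)*(n + 5)*(n - 7);  n^2 + 11*n + 28 = (n + 7)*(n + 4);  n^4 + 5*n^3 - 28*n^2 - 188*n - 240 = (n - 6)*(n + 2)*(n + 4)*(n + 5)
Cancel the common factors (n + 4), (n - 6), (n + 5).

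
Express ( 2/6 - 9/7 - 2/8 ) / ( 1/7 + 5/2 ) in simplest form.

-101/222

Numerator: 2/6 - 9/7 - 2/8 = -101/84
Denominator: 1/7 + 5/2 = 37/14
Divide: (-101/84) · (14/37) = -101/222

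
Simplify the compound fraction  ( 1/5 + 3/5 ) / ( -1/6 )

Numerator: 1/5 + 3/5 = 4/5
Denominator: -1/6 = -1/6
Divide: (4/5) · (-6) = -24/5

-24/5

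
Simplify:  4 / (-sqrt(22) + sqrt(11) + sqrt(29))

Group as (sqrt(11) + sqrt(29)) - sqrt(22); multiply by (sqrt(11) + sqrt(29)) + sqrt(22), then rationalise the remaining surd.

(-9*sqrt(22) + 2*sqrt(29) + 20*sqrt(11) + 11*sqrt(58))/119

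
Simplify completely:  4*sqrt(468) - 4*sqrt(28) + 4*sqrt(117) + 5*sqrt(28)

4*sqrt(468) = 24*sqrt(13); 4*sqrt(28) = 8*sqrt(7); 4*sqrt(117) = 12*sqrt(13); 5*sqrt(28) = 10*sqrt(7)

2*sqrt(7) + 36*sqrt(13)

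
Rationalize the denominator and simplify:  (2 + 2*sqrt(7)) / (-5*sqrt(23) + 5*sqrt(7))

(-sqrt(161) - 7 - sqrt(23) - sqrt(7))/40

Multiply numerator and denominator by 5*sqrt(7) + 5*sqrt(23).
Denominator becomes -400; numerator becomes 10*sqrt(7) + 10*sqrt(23) + 70 + 10*sqrt(161).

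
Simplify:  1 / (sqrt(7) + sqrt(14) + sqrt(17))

(-7*sqrt(34) + 2*sqrt(17) + 5*sqrt(14) + 12*sqrt(7))/188

Group as (sqrt(14) + sqrt(17)) + sqrt(7); multiply by (sqrt(14) + sqrt(17)) - sqrt(7), then rationalise the remaining surd.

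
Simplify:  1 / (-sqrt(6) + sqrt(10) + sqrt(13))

(-17*sqrt(6) + 3*sqrt(13) + 9*sqrt(10) + 4*sqrt(195))/231

Group as (sqrt(10) + sqrt(13)) - sqrt(6); multiply by (sqrt(10) + sqrt(13)) + sqrt(6), then rationalise the remaining surd.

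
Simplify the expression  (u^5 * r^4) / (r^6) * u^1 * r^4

r^2*u^6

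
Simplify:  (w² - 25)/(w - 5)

Factor: w² - 25 = (w + 5)·(w - 5)
Cancel the common factor (w - 5).

w + 5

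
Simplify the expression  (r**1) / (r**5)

r**(-4)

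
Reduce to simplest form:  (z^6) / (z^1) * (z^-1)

z^4

Quotient: z^5
Multiply by (z^-1): add exponents.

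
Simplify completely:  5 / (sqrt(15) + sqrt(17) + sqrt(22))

(-sqrt(5610) + 5*sqrt(22) + 10*sqrt(17) + 12*sqrt(15))/92

Group as (sqrt(15) + sqrt(17)) + sqrt(22); multiply by (sqrt(15) + sqrt(17)) - sqrt(22), then rationalise the remaining surd.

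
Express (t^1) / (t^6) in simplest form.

Quotient: (t^-5)

t^(-5)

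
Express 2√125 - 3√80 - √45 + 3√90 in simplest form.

2√125 = 10*√5; 3√80 = 12*√5; √45 = 3*√5; 3√90 = 9*√10

-5*√5 + 9*√10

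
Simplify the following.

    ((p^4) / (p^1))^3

Inside the bracket: p^3
Raise to the power 3: p^9

p^9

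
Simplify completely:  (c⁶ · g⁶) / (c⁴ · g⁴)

Quotient: c² · g²

c²*g²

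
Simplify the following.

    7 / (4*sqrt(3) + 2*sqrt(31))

(-14*sqrt(3) + 7*sqrt(31))/38

Multiply numerator and denominator by -4*sqrt(3) + 2*sqrt(31).
Denominator becomes 76; numerator becomes -28*sqrt(3) + 14*sqrt(31).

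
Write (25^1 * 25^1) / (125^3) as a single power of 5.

25^1 = 5^2; 25^1 = 5^2; 125^3 = 5^9
Combine exponents: 5^(-5)

5^(-5)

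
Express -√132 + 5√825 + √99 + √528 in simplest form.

√132 = 2*√33; 5√825 = 25*√33; √99 = 3*√11; √528 = 4*√33

3*√11 + 27*√33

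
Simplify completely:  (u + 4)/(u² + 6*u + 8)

1/(u + 2)

Factor: u² + 6*u + 8 = (u + 2)·(u + 4)
Cancel the common factor (u + 4).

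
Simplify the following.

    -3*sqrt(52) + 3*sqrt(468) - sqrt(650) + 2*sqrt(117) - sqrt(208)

-5*sqrt(26) + 14*sqrt(13)

3*sqrt(52) = 6*sqrt(13); 3*sqrt(468) = 18*sqrt(13); sqrt(650) = 5*sqrt(26); 2*sqrt(117) = 6*sqrt(13); sqrt(208) = 4*sqrt(13)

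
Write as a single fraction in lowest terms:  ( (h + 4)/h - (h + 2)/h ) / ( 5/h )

2/5

Numerator: (h + 4)/h - (h + 2)/h = 2/h
Denominator: 5/h = 5/h
Divide: (2/h) · (h/5) = 2/5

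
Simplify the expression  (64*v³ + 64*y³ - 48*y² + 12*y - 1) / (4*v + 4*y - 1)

Apply the sum-of-cubes factorisation and cancel (4*v + 4*y - 1).

16*v² - 16*v*y + 4*v + 16*y² - 8*y + 1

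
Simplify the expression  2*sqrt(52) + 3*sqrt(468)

2*sqrt(52) = 4*sqrt(13); 3*sqrt(468) = 18*sqrt(13)
Combine: (4 + 18)·sqrt(13) = 22*sqrt(13)

22*sqrt(13)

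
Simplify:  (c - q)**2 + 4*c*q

After expansion: c**2 + 2*c*q + q**2 — a perfect-square trinomial.

(c + q)**2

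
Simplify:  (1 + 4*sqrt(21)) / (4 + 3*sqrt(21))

(-13*sqrt(21) + 248)/173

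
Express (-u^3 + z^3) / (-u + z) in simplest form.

Apply the difference-of-cubes factorisation and cancel (-u + z).

u^2 + u*z + z^2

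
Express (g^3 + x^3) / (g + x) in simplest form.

g^3 + x^3 = (g + x)(g^2 - g*x + x^2).

g^2 - g*x + x^2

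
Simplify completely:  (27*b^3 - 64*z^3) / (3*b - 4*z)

Apply the difference-of-cubes factorisation and cancel (3*b - 4*z).

9*b^2 + 12*b*z + 16*z^2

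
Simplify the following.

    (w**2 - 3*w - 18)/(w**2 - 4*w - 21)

(w - 6)/(w - 7)

Factor: w**2 - 3*w - 18 = (w + 3)*(w - 6);  w**2 - 4*w - 21 = (w - 7)*(w + 3)
Cancel the common factor (w + 3).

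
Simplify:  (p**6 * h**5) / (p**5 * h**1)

h**4*p

Quotient: p**1 * h**4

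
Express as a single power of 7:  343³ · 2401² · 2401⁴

7^33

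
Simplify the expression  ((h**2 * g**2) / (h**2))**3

Inside the bracket: g**2
Raise to the power 3: g**6

g**6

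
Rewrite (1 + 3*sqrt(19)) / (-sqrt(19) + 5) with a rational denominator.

Multiply numerator and denominator by sqrt(19) + 5.
Denominator becomes 6; numerator becomes 62 + 16*sqrt(19).

(31 + 8*sqrt(19))/3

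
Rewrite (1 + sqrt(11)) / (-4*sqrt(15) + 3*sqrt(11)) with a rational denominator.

Multiply numerator and denominator by 3*sqrt(11) + 4*sqrt(15).
Denominator becomes -141; numerator becomes 3*sqrt(11) + 4*sqrt(15) + 33 + 4*sqrt(165).

(-4*sqrt(165) - 33 - 4*sqrt(15) - 3*sqrt(11))/141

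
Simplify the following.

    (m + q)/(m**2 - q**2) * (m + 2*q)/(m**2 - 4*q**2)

Factor: m**2 - q**2 = (m - q)*(m + q);  m**2 - 4*q**2 = (m + 2*q)*(m - 2*q)
Cancel the common factors (m + 2*q), (m + q).

1/(m**2 - 3*m*q + 2*q**2)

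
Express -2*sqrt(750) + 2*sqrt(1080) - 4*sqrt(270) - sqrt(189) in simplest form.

-10*sqrt(30) - 3*sqrt(21)

2*sqrt(750) = 10*sqrt(30); 2*sqrt(1080) = 12*sqrt(30); 4*sqrt(270) = 12*sqrt(30); sqrt(189) = 3*sqrt(21)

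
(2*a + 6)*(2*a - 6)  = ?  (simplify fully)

4*a^2 - 36

(2*a)^2 - (6)^2 = 4*a^2 - 36.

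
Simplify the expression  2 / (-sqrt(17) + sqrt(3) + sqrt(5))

Group as (sqrt(3) + sqrt(5)) - sqrt(17); multiply by (sqrt(3) + sqrt(5)) + sqrt(17), then rationalise the remaining surd.

(-18*sqrt(17) - 30*sqrt(5) - 38*sqrt(3) - 4*sqrt(255))/21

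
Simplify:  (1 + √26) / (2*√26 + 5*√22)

Multiply numerator and denominator by -5*√22 + 2*√26.
Denominator becomes -446; numerator becomes -10*√143 - 5*√22 + 2*√26 + 52.

(-52 - 2*√26 + 5*√22 + 10*√143)/446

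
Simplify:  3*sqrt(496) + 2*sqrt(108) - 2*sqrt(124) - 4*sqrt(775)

3*sqrt(496) = 12*sqrt(31); 2*sqrt(108) = 12*sqrt(3); 2*sqrt(124) = 4*sqrt(31); 4*sqrt(775) = 20*sqrt(31)

-12*sqrt(31) + 12*sqrt(3)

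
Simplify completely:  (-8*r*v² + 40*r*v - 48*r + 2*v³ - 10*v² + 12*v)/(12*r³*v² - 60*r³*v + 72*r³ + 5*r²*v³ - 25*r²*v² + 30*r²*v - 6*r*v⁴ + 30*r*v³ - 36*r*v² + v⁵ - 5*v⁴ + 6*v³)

Factor: -8*r*v² + 40*r*v - 48*r + 2*v³ - 10*v² + 12*v = 2·(-4*r + v)·(v - 2)·(v - 3);  12*r³*v² - 60*r³*v + 72*r³ + 5*r²*v³ - 25*r²*v² + 30*r²*v - 6*r*v⁴ + 30*r*v³ - 36*r*v² + v⁵ - 5*v⁴ + 6*v³ = (v - 3)·(v - 2)·(-4*r + v)·(-3*r + v)·(r + v)
Cancel the common factors (v - 3), (-4*r + v), (v - 2).

-2/(3*r² + 2*r*v - v²)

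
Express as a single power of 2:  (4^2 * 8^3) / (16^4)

4^2 = 2^4; 8^3 = 2^9; 16^4 = 2^16
Combine exponents: 2^(-3)

2^(-3)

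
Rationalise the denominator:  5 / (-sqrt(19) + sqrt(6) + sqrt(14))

(-sqrt(19) + 11*sqrt(14) + 27*sqrt(6) + 4*sqrt(399))/67

Group as (sqrt(6) + sqrt(14)) - sqrt(19); multiply by (sqrt(6) + sqrt(14)) + sqrt(19), then rationalise the remaining surd.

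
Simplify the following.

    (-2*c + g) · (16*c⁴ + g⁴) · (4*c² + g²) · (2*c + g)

Pair the conjugate factors: (g+(2*c))(g-(2*c)) = -4*c² + g², then repeat with the next factor.

-256*c⁸ + g⁸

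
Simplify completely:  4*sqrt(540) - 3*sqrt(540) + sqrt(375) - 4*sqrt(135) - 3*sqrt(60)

-7*sqrt(15)

4*sqrt(540) = 24*sqrt(15); 3*sqrt(540) = 18*sqrt(15); sqrt(375) = 5*sqrt(15); 4*sqrt(135) = 12*sqrt(15); 3*sqrt(60) = 6*sqrt(15)
Combine: (24 - 18 + 5 - 12 - 6)·sqrt(15) = -7*sqrt(15)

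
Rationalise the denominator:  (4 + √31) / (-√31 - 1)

Multiply numerator and denominator by -1 + √31.
Denominator becomes -30; numerator becomes 3*√31 + 27.

(-9 - √31)/10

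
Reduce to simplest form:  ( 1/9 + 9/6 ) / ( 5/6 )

Numerator: 1/9 + 9/6 = 29/18
Denominator: 5/6 = 5/6
Divide: (29/18) · (6/5) = 29/15

29/15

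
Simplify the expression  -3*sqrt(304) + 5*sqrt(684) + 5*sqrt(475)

43*sqrt(19)

3*sqrt(304) = 12*sqrt(19); 5*sqrt(684) = 30*sqrt(19); 5*sqrt(475) = 25*sqrt(19)
Combine: (-12 + 30 + 25)·sqrt(19) = 43*sqrt(19)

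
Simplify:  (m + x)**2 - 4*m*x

(m - x)**2

Expanding gives m**2 - 2*m*x + x**2, a perfect square.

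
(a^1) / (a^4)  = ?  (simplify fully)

Quotient: (a^-3)

a^(-3)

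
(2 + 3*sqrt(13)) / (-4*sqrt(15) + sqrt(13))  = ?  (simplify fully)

(-12*sqrt(195) - 39 - 8*sqrt(15) - 2*sqrt(13))/227

Multiply numerator and denominator by sqrt(13) + 4*sqrt(15).
Denominator becomes -227; numerator becomes 2*sqrt(13) + 8*sqrt(15) + 39 + 12*sqrt(195).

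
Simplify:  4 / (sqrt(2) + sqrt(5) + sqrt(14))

Group as (sqrt(2) + sqrt(5)) + sqrt(14); multiply by (sqrt(2) + sqrt(5)) - sqrt(14), then rationalise the remaining surd.

(-44*sqrt(5) - 68*sqrt(2) + 16*sqrt(35) + 28*sqrt(14))/9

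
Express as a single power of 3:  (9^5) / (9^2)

3^6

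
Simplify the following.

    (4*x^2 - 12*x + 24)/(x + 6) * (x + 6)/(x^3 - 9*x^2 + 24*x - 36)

4/(x - 6)

Factor: 4*x^2 - 12*x + 24 = 4*(x^2 - 3*x + 6);  x^3 - 9*x^2 + 24*x - 36 = (x^2 - 3*x + 6)*(x - 6)
Cancel the common factors (x^2 - 3*x + 6), (x + 6).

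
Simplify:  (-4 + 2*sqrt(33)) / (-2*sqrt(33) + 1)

(-128 + 6*sqrt(33))/131

Multiply numerator and denominator by 1 + 2*sqrt(33).
Denominator becomes -131; numerator becomes -6*sqrt(33) + 128.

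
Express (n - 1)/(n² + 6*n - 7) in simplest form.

Factor: n² + 6*n - 7 = (n - 1)·(n + 7)
Cancel the common factor (n - 1).

1/(n + 7)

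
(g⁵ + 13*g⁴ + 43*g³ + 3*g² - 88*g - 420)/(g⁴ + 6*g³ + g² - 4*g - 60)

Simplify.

Factor: g⁵ + 13*g⁴ + 43*g³ + 3*g² - 88*g - 420 = (g - 2)·(g + 6)·(g² + 2*g + 5)·(g + 7);  g⁴ + 6*g³ + g² - 4*g - 60 = (g + 6)·(g - 2)·(g² + 2*g + 5)
Cancel the common factors (g² + 2*g + 5), (g + 6), (g - 2).

g + 7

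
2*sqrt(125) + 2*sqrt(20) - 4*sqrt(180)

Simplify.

2*sqrt(125) = 10*sqrt(5); 2*sqrt(20) = 4*sqrt(5); 4*sqrt(180) = 24*sqrt(5)
Combine: (10 + 4 - 24)·sqrt(5) = -10*sqrt(5)

-10*sqrt(5)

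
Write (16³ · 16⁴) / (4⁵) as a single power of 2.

2^18

16³ = 2^12; 16⁴ = 2^16; 4⁵ = 2^10
Combine exponents: 2^18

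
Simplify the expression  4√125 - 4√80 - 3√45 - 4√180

4√125 = 20*√5; 4√80 = 16*√5; 3√45 = 9*√5; 4√180 = 24*√5
Combine: (20 - 16 - 9 - 24)·√5 = -29*√5

-29*√5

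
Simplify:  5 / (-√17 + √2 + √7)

Group as (√2 + √7) - √17; multiply by (√2 + √7) + √17, then rationalise the remaining surd.

(-20*√17 - 30*√7 - 55*√2 - 5*√238)/4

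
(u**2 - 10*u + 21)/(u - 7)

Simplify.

u - 3

Factor: u**2 - 10*u + 21 = (u - 7)*(u - 3)
Cancel the common factor (u - 7).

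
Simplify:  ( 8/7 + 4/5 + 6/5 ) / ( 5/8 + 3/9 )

Numerator: 8/7 + 4/5 + 6/5 = 22/7
Denominator: 5/8 + 3/9 = 23/24
Divide: (22/7) · (24/23) = 528/161

528/161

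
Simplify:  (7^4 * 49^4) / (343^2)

7^6

7^4 = 7^4; 49^4 = 7^8; 343^2 = 7^6
Combine exponents: 7^6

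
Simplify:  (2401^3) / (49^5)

2401^3 = 7^12; 49^5 = 7^10
Combine exponents: 7^2

7^2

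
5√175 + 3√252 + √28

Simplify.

45*√7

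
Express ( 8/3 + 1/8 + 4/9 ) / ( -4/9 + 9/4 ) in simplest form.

233/130

Numerator: 8/3 + 1/8 + 4/9 = 233/72
Denominator: -4/9 + 9/4 = 65/36
Divide: (233/72) · (36/65) = 233/130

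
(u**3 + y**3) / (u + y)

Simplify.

Factor as (a+b)(a**2-ab+b**2) with a=y, b=u.

u**2 - u*y + y**2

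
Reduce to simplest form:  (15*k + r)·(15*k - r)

225*k² - r²

(15*k)^2 - (r)^2 = 225*k² - r².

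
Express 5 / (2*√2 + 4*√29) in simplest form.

Multiply numerator and denominator by -4*√29 + 2*√2.
Denominator becomes -456; numerator becomes -20*√29 + 10*√2.

(-5*√2 + 10*√29)/228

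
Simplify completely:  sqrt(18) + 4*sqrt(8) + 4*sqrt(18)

sqrt(18) = 3*sqrt(2); 4*sqrt(8) = 8*sqrt(2); 4*sqrt(18) = 12*sqrt(2)
Combine: (3 + 8 + 12)·sqrt(2) = 23*sqrt(2)

23*sqrt(2)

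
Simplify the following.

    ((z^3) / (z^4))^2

Inside the bracket: (z^-1)
Raise to the power 2: (z^-2)

z^(-2)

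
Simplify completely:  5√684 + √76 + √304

5√684 = 30*√19; √76 = 2*√19; √304 = 4*√19
Combine: (30 + 2 + 4)·√19 = 36*√19

36*√19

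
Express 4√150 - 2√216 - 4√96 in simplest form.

4√150 = 20*√6; 2√216 = 12*√6; 4√96 = 16*√6
Combine: (20 - 12 - 16)·√6 = -8*√6

-8*√6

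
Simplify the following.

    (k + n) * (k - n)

Pair the conjugate factors: (k+n)(k-n) = k^2 - n^2.

k^2 - n^2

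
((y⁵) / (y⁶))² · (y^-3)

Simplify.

Inside the bracket: (y^-1)
Raise to the power 2: (y^-2)
Multiply by (y^-3): add exponents.

y^(-5)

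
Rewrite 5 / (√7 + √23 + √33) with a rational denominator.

(-2*√5313 - 3*√33 + 17*√23 + 49*√7)/127

Group as (√7 + √23) + √33; multiply by (√7 + √23) - √33, then rationalise the remaining surd.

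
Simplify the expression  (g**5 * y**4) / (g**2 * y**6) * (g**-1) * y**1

Quotient: g**3 * (y**-2)
Multiply by (g**-1) * y**1: add exponents.

g**2/y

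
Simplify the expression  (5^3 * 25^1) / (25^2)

5^1

5^3 = 5^3; 25^1 = 5^2; 25^2 = 5^4
Combine exponents: 5^1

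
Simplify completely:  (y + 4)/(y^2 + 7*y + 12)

1/(y + 3)

Factor: y^2 + 7*y + 12 = (y + 4)*(y + 3)
Cancel the common factor (y + 4).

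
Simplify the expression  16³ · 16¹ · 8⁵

2^31

16³ = 2^12; 16¹ = 2^4; 8⁵ = 2^15
Combine exponents: 2^31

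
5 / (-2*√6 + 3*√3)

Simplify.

(10*√6 + 15*√3)/3

Multiply numerator and denominator by 2*√6 + 3*√3.
Denominator becomes 3; numerator becomes 10*√6 + 15*√3.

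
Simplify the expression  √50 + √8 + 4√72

31*√2

√50 = 5*√2; √8 = 2*√2; 4√72 = 24*√2
Combine: (5 + 2 + 24)·√2 = 31*√2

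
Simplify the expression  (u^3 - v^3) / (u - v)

Factor as (a-b)(a^2+ab+b^2) with a=u, b=v.

u^2 + u*v + v^2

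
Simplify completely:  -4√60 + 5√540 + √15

23*√15

4√60 = 8*√15; 5√540 = 30*√15; √15 = √15
Combine: (-8 + 30 + 1)·√15 = 23*√15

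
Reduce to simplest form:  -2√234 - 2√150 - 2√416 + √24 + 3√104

-8*√26 - 8*√6

2√234 = 6*√26; 2√150 = 10*√6; 2√416 = 8*√26; √24 = 2*√6; 3√104 = 6*√26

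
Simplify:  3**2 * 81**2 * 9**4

3**18

3**2 = 3**2; 81**2 = 3**8; 9**4 = 3**8
Combine exponents: 3**18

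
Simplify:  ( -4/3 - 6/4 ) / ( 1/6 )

Numerator: -4/3 - 6/4 = -17/6
Denominator: 1/6 = 1/6
Divide: (-17/6) · (6) = -17

-17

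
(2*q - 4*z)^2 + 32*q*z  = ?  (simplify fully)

After expansion: 4*q^2 + 16*q*z + 16*z^2 — a perfect-square trinomial.

4*(q + 2*z)^2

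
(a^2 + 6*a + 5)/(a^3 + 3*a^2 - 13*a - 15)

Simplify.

Factor: a^2 + 6*a + 5 = (a + 1)*(a + 5);  a^3 + 3*a^2 - 13*a - 15 = (a - 3)*(a + 1)*(a + 5)
Cancel the common factors (a + 5), (a + 1).

1/(a - 3)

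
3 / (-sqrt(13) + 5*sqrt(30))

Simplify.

Multiply numerator and denominator by sqrt(13) + 5*sqrt(30).
Denominator becomes 737; numerator becomes 3*sqrt(13) + 15*sqrt(30).

(3*sqrt(13) + 15*sqrt(30))/737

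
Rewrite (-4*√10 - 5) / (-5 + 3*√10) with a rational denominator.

(-29 - 7*√10)/13

Multiply numerator and denominator by -3*√10 - 5.
Denominator becomes -65; numerator becomes 35*√10 + 145.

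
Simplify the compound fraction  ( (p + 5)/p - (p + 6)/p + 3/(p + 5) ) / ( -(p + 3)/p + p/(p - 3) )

(2*p^2 - 11*p + 15)/(9*p + 45)

Numerator: (p + 5)/p - (p + 6)/p + 3/(p + 5) = (2*p - 5)/(p^2 + 5*p)
Denominator: -(p + 3)/p + p/(p - 3) = 9/(p^2 - 3*p)
Divide: ((2*p - 5)/(p^2 + 5*p)) · (p^2/9 - p/3) = (2*p^2 - 11*p + 15)/(9*p + 45)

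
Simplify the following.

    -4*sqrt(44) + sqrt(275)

4*sqrt(44) = 8*sqrt(11); sqrt(275) = 5*sqrt(11)
Combine: (-8 + 5)·sqrt(11) = -3*sqrt(11)

-3*sqrt(11)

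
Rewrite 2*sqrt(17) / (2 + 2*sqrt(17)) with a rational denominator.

Multiply numerator and denominator by -2*sqrt(17) + 2.
Denominator becomes -64; numerator becomes -68 + 4*sqrt(17).

(-sqrt(17) + 17)/16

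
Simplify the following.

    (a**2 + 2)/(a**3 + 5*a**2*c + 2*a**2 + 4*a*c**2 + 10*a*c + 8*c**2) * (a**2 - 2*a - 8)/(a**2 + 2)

Factor: a**3 + 5*a**2*c + 2*a**2 + 4*a*c**2 + 10*a*c + 8*c**2 = (a + 2)*(a + c)*(a + 4*c);  a**2 - 2*a - 8 = (a + 2)*(a - 4)
Cancel the common factors (a**2 + 2), (a + 2).

(a - 4)/(a**2 + 5*a*c + 4*c**2)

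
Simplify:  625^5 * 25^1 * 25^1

625^5 = 5^20; 25^1 = 5^2; 25^1 = 5^2
Combine exponents: 5^24

5^24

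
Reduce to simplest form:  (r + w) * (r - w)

Pair the conjugate factors: (r+w)(r-w) = r^2 - w^2.

r^2 - w^2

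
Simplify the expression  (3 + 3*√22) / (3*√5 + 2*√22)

Multiply numerator and denominator by -3*√5 + 2*√22.
Denominator becomes 43; numerator becomes -9*√110 - 9*√5 + 6*√22 + 132.

(-9*√110 - 9*√5 + 6*√22 + 132)/43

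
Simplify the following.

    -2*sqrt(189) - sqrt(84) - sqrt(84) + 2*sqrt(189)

-4*sqrt(21)

2*sqrt(189) = 6*sqrt(21); sqrt(84) = 2*sqrt(21); sqrt(84) = 2*sqrt(21); 2*sqrt(189) = 6*sqrt(21)
Combine: (-6 - 2 - 2 + 6)·sqrt(21) = -4*sqrt(21)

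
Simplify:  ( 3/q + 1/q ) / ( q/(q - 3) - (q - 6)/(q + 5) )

(2*q^2 + 4*q - 30)/(7*q^2 - 9*q)

Numerator: 3/q + 1/q = 4/q
Denominator: q/(q - 3) - (q - 6)/(q + 5) = (14*q - 18)/(q^2 + 2*q - 15)
Divide: (4/q) · ((q^2 + 2*q - 15)/(14*q - 18)) = (2*q^2 + 4*q - 30)/(7*q^2 - 9*q)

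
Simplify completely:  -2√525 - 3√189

-19*√21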